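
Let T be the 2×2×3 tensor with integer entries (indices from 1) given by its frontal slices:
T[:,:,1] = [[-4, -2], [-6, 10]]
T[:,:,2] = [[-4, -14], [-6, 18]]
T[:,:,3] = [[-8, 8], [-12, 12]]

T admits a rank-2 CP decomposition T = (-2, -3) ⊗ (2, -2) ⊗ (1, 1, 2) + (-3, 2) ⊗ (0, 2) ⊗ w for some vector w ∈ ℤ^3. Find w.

w = (1, 3, 0)

Subtract the known terms from T to get the rank-1 residual R = (-3, 2) ⊗ (0, 2) ⊗ w, so R[i,j,k] = a[i]·b[j]·w[k]. Pick indices with nonzero a[1]·b[2] = (-3)·(2) = -6. Only the fibre through (1,2,·) is needed: R[1,2,:] = T[1,2,:] − Σₗ aₗ[1]bₗ[2]cₗ = [-2, -14, 8] − (-2)·(-2)·(1, 1, 2) = [-6, -18, 0]. Then w[k] = R[1,2,k] / -6 for each k, giving w = [-6, -18, 0] / -6 = (1, 3, 0).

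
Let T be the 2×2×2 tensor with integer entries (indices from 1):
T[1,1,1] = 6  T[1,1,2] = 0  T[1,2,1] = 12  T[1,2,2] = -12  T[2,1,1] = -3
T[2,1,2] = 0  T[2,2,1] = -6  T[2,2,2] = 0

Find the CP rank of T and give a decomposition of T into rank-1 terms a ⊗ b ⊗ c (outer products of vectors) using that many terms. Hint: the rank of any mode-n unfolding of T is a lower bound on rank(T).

rank(T) = 2

Lower bound: the mode-3 unfolding of T (rows indexed by k, columns by (i,j) = (1,1), (1,2), (2,1), (2,2)) is [[6, 12, -3, -6], [0, -12, 0, 0]].
There the 2×2 minor on rows k ∈ {1, 2}, columns (i,j) ∈ {(1,1), (1,2)} is det [[6, 12], [0, -12]] = -72 ≠ 0, so this unfolding has rank ≥ 2; CP rank is at least every unfolding rank, so rank(T) ≥ 2. (Unfolding ranks only ever bound the CP rank from below — rank(T) can be strictly larger than all of them — so the matching upper bound has to come from an explicit 2-term decomposition.)
Upper bound — finding two terms. Write S_k = T[:,:,k] for the frontal slices: S₁ = [[6, 12], [-3, -6]], S₂ = [[0, -12], [0, 0]].
If T = a₁ ⊗ b₁ ⊗ c₁ + a₂ ⊗ b₂ ⊗ c₂ then each S_k = c₁[k]·a₁b₁ᵀ + c₂[k]·a₂b₂ᵀ. S₁ and S₂ are linearly independent, so a₁b₁ᵀ and a₂b₂ᵀ must span the same plane of matrices: they are the rank-1 matrices of the form x·S₁ + y·S₂.
det(x·S₁ + y·S₂) is −36·xy = (-36)·(y)(x), vanishing at (x:y) = (1:0) and (0:1).
M₁ = S₁ = [[6, 12], [-3, -6]] = 3·[2, -1][1, 2]ᵀ and M₂ = S₂ = [[0, -12], [0, 0]] = (-12)·[1, 0][0, 1]ᵀ, so take a₁ = [2, -1], b₁ = [1, 2], a₂ = [1, 0], b₂ = [0, 1].
Each slice is an integer combination of E₁ = a₁b₁ᵀ and E₂ = a₂b₂ᵀ: S₁ = 3·E₁, S₂ = −12·E₂; reading off coefficients, c₁ = [3, 0] and c₂ = [0, -12].
Hence T = [2, -1] ⊗ [1, 2] ⊗ [3, 0] + [1, 0] ⊗ [0, 1] ⊗ [0, -12], so rank(T) ≤ 2.
These bounds meet, so rank(T) = 2.
Check entry T[1,2,2] = -12: (2)·(2)·(0) + (1)·(1)·(-12) = -12.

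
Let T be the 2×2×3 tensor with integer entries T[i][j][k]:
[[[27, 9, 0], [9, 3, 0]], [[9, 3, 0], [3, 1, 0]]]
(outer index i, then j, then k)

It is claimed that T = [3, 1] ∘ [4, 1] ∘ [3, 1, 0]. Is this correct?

Reconstruct entry (0,0,0) from the claimed factors: Σₗ aₗ[0]bₗ[0]cₗ[0] = (3)·(4)·(3) = 36, but T[0,0,0] = 27. The claim is false.

No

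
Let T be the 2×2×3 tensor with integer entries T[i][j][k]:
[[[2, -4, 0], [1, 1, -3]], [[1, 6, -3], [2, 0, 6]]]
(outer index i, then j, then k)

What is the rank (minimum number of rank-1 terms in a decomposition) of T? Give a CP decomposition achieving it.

rank(T) = 3

Lower bound: in the mode-3 unfolding of T (rows indexed by k, columns by (i,j)) the 3×3 minor on rows k ∈ {0, 1, 2}, columns (i,j) ∈ {(0,0), (0,1), (1,0)} is det [[2, 1, 1], [-4, 1, 6], [0, -3, -3]] = 30 ≠ 0, so that unfolding has rank ≥ 3 and hence rank(T) ≥ 3 (CP rank is at least every unfolding rank, though it can be larger).
Upper bound: T is a sum of 3 rank-1 terms, T = [0, 1] ⊗ [1, 2] ⊗ [1, 2, 1] + [1, -2] ⊗ [1, -1] ⊗ [0, -2, 2] + [1, 0] ⊗ [2, 1] ⊗ [1, -1, -1] (one valid choice — decompositions are not unique — normalised so each a, b is primitive with positive first nonzero entry; check it by expanding all entries), so rank(T) ≤ 3.
These bounds meet, so rank(T) = 3.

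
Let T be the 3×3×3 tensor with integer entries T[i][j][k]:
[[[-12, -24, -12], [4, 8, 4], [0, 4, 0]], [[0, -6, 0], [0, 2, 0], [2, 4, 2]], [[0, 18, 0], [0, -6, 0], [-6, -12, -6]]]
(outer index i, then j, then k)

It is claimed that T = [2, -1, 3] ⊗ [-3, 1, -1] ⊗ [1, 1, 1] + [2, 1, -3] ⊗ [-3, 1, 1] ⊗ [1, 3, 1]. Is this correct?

Reconstruct entrywise from the claimed factors. For example, T[0,0,0] = -12 and Σₗ aₗ[0]bₗ[0]cₗ[0] = (2)·(-3)·(1) + (2)·(-3)·(1) = -12; checking all 27 entries, every one matches. The claim holds.

Yes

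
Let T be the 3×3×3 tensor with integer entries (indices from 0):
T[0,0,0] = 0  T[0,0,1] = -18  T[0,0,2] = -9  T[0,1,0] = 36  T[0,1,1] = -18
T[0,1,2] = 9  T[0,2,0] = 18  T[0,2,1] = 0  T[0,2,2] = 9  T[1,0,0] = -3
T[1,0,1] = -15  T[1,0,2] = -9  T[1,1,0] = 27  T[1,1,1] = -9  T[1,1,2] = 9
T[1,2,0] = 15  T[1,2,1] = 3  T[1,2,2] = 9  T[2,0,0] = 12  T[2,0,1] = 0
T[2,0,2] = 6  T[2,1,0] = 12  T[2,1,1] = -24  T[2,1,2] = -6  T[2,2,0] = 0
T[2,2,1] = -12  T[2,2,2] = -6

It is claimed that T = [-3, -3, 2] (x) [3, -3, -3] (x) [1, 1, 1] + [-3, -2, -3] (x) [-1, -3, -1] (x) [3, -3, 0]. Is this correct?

Reconstruct entry (2,0,0) from the claimed factors: Σₗ aₗ[2]bₗ[0]cₗ[0] = (2)·(3)·(1) + (-3)·(-1)·(3) = 15, but T[2,0,0] = 12. The claim is false.

No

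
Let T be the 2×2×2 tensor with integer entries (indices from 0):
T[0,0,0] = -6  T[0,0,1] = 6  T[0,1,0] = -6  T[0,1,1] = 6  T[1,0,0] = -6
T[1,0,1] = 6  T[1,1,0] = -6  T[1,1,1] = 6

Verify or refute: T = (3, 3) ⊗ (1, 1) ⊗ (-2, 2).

Reconstruct entrywise from the claimed factors. For example, T[0,0,0] = -6 and Σₗ aₗ[0]bₗ[0]cₗ[0] = (3)·(1)·(-2) = -6; checking all 8 entries, every one matches. The claim holds.

Yes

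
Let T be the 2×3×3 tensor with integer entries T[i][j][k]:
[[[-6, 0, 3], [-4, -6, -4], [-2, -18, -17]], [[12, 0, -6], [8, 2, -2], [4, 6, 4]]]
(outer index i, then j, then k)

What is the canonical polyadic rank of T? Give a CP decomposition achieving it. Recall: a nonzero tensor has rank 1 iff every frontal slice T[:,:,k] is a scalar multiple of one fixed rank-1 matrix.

Lower bound: the mode-1 unfolding of T (rows indexed by i, columns by (j,k) = (0,0), (0,1), (0,2), (1,0), (1,1), (1,2), (2,0), (2,1), (2,2)) is [[-6, 0, 3, -4, -6, -4, -2, -18, -17], [12, 0, -6, 8, 2, -2, 4, 6, 4]].
There the 2×2 minor on rows i ∈ {0, 1}, columns (j,k) ∈ {(0,0), (1,1)} is det [[-6, -6], [12, 2]] = 60 ≠ 0, so this unfolding has rank ≥ 2; CP rank is at least every unfolding rank, so rank(T) ≥ 2. (Flattening ranks never certify an upper bound on CP rank; for that we must actually write T with 2 rank-1 terms.)
Upper bound — finding two terms. Write S_k = T[:,:,k] for the frontal slices: S₀ = [[-6, -4, -2], [12, 8, 4]], S₁ = [[0, -6, -18], [0, 2, 6]], S₂ = [[3, -4, -17], [-6, -2, 4]].
If T = a₁ (x) b₁ (x) c₁ + a₂ (x) b₂ (x) c₂ then each S_k = c₁[k]·a₁b₁ᵀ + c₂[k]·a₂b₂ᵀ. S₀ and S₁ are linearly independent, so a₁b₁ᵀ and a₂b₂ᵀ must span the same plane of matrices: they are the rank-1 matrices of the form x·S₀ + y·S₁.
The 2×2 minor of x·S₀ + y·S₁ on rows {0,1}, columns {0,1} is 60·xy = 60·(y)(x), vanishing at (x:y) = (1:0) and (0:1).
M₁ = S₀ = [[-6, -4, -2], [12, 8, 4]] = (-2)·[1, -2][3, 2, 1]ᵀ and M₂ = S₁ = [[0, -6, -18], [0, 2, 6]] = (-2)·[3, -1][0, 1, 3]ᵀ, so take a₁ = [1, -2], b₁ = [3, 2, 1], a₂ = [3, -1], b₂ = [0, 1, 3].
Each slice is an integer combination of E₁ = a₁b₁ᵀ and E₂ = a₂b₂ᵀ: S₀ = −2·E₁, S₁ = −2·E₂, S₂ = E₁ − 2·E₂; reading off coefficients, c₁ = [-2, 0, 1] and c₂ = [0, -2, -2].
Hence T = [1, -2] (x) [3, 2, 1] (x) [-2, 0, 1] + [3, -1] (x) [0, 1, 3] (x) [0, -2, -2], so rank(T) ≤ 2.
These bounds meet, so rank(T) = 2.

rank(T) = 2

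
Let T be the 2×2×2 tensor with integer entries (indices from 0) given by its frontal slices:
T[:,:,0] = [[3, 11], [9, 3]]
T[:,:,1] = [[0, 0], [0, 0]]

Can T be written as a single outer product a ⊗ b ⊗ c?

No

The mode-1 unfolding of T (rows indexed by i, columns by (j,k) = (0,0), (0,1), (1,0), (1,1)) is [[3, 0, 11, 0], [9, 0, 3, 0]].
There the 2×2 minor on rows i ∈ {0, 1}, columns (j,k) ∈ {(0,0), (1,0)} is det [[3, 11], [9, 3]] = -90 ≠ 0, so this unfolding has rank ≥ 2; CP rank is at least every unfolding rank, so rank(T) ≥ 2.
In particular rank(T) ≥ 2 > 1, so T is not rank-1.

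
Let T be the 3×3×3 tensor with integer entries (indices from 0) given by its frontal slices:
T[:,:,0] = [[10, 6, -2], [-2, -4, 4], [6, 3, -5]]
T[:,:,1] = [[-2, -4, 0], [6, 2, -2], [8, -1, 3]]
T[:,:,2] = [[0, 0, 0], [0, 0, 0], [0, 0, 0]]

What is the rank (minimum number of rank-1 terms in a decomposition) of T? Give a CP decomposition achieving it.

Lower bound: the mode-1 unfolding of T (rows indexed by i, columns by (j,k) = (0,0), (0,1), (0,2), (1,0), (1,1), (1,2), (2,0), (2,1), (2,2)) is [[10, -2, 0, 6, -4, 0, -2, 0, 0], [-2, 6, 0, -4, 2, 0, 4, -2, 0], [6, 8, 0, 3, -1, 0, -5, 3, 0]].
There the 3×3 minor on rows i ∈ {0, 1, 2}, columns (j,k) ∈ {(0,0), (0,1), (1,0)} is det [[10, -2, 6], [-2, 6, -4], [6, 8, 3]] = 224 ≠ 0, so this unfolding has rank ≥ 3; CP rank is at least every unfolding rank, so rank(T) ≥ 3. (Unfolding ranks only ever bound the CP rank from below — rank(T) can be strictly larger than all of them — so the matching upper bound has to come from an explicit 3-term decomposition.)
Upper bound: T is a sum of 3 rank-1 terms, T = [1, -1, 1] ⊗ [1, 1, -1] ⊗ [4, -2, 0] + [1, 1, 2] ⊗ [1, 0, 0] ⊗ [2, 4, 0] + [2, 0, -1] ⊗ [2, 1, 1] ⊗ [1, -1, 0] (one valid choice — decompositions are not unique — normalised so each a, b is primitive with positive first nonzero entry; check it by expanding all entries), so rank(T) ≤ 3.
These bounds meet, so rank(T) = 3.
Check entry T[0,2,2] = 0: (1)·(-1)·(0) + (1)·(0)·(0) + (2)·(1)·(0) = 0.

rank(T) = 3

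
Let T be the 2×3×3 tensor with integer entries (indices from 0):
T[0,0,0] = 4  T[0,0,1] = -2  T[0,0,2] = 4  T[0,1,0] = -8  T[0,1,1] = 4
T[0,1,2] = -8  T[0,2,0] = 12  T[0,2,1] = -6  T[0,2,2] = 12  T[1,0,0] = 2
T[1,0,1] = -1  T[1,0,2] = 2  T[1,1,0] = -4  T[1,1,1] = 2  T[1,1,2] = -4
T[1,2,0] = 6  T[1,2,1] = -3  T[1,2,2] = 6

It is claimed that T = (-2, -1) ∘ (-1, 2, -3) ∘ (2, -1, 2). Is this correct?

Yes

Reconstruct entrywise from the claimed factors. For example, T[0,2,0] = 12 and Σₗ aₗ[0]bₗ[2]cₗ[0] = (-2)·(-3)·(2) = 12; checking all 18 entries, every one matches. The claim holds.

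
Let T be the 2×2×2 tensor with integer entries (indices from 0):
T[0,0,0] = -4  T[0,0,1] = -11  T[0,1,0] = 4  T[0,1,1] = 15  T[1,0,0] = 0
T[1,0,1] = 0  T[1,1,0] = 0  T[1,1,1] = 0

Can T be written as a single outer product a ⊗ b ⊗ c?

No

The mode-2 unfolding of T (rows indexed by j, columns by (i,k) = (0,0), (0,1), (1,0), (1,1)) is [[-4, -11, 0, 0], [4, 15, 0, 0]].
There the 2×2 minor on rows j ∈ {0, 1}, columns (i,k) ∈ {(0,0), (0,1)} is det [[-4, -11], [4, 15]] = -16 ≠ 0, so this unfolding has rank ≥ 2; CP rank is at least every unfolding rank, so rank(T) ≥ 2.
In particular rank(T) ≥ 2 > 1, so T is not rank-1.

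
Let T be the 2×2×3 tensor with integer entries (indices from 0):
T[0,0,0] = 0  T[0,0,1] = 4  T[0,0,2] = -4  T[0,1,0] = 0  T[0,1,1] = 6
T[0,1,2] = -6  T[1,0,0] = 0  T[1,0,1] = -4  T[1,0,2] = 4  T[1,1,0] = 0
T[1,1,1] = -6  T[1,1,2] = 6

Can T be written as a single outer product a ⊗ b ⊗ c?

If T = a ⊗ b ⊗ c then every fibre of T is a multiple of the corresponding factor, so read the factors off the fibres through the nonzero entry T[0,0,1] = 4.
The mode-1 fibre T[:,0,1] = [4, -4] gives a = (1, -1) (primitive direction); the mode-2 fibre T[0,:,1] = [4, 6] gives b = (2, 3); then c[k] = T[0,0,k] / (a[0]·b[0]) = [0, 4, -4] / 2 = (0, 2, -2).
Expanding (1, -1) ⊗ (2, 3) ⊗ (0, 2, -2) reproduces all 12 entries of T, so T = (1, -1) ⊗ (2, 3) ⊗ (0, 2, -2) and rank(T) ≤ 1.
Equivalently every frontal slice T[:,:,k] is c[k] times the rank-1 matrix (1, -1) ⊗ (2, 3). So T has rank 1 (it is nonzero).

Yes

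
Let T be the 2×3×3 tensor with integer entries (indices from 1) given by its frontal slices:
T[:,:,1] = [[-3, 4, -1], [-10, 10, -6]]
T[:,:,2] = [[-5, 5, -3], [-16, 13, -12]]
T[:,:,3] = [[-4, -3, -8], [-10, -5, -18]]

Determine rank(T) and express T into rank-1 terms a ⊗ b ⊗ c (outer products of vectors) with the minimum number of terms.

Lower bound: the mode-3 unfolding of T (rows indexed by k, columns by (i,j) = (1,1), (1,2), (1,3), (2,1), (2,2), (2,3)) is [[-3, 4, -1, -10, 10, -6], [-5, 5, -3, -16, 13, -12], [-4, -3, -8, -10, -5, -18]].
There the 2×2 minor on rows k ∈ {1, 2}, columns (i,j) ∈ {(1,1), (1,2)} is det [[-3, 4], [-5, 5]] = 5 ≠ 0, so this unfolding has rank ≥ 2; CP rank is at least every unfolding rank, so rank(T) ≥ 2. (Unfolding ranks only ever bound the CP rank from below — rank(T) can be strictly larger than all of them — so the matching upper bound has to come from an explicit 2-term decomposition.)
Upper bound — finding two terms. Write S_k = T[:,:,k] for the frontal slices: S₁ = [[-3, 4, -1], [-10, 10, -6]], S₂ = [[-5, 5, -3], [-16, 13, -12]], S₃ = [[-4, -3, -8], [-10, -5, -18]].
If T = a₁ ⊗ b₁ ⊗ c₁ + a₂ ⊗ b₂ ⊗ c₂ then each S_k = c₁[k]·a₁b₁ᵀ + c₂[k]·a₂b₂ᵀ. S₁ and S₂ are linearly independent, so a₁b₁ᵀ and a₂b₂ᵀ must span the same plane of matrices: they are the rank-1 matrices of the form x·S₁ + y·S₂.
The 2×2 minor of x·S₁ + y·S₂ on rows {1,2}, columns {1,2} is 10·x² + 25·xy + 15·y² = 5·(2·x + 3·y)(x + y), vanishing at (x:y) = (3:-2) and (1:-1).
M₁ = 3·S₁ − 2·S₂ = [[1, 2, 3], [2, 4, 6]] = [1, 2][1, 2, 3]ᵀ and M₂ = S₁ − S₂ = [[2, -1, 2], [6, -3, 6]] = [1, 3][2, -1, 2]ᵀ, so take a₁ = [1, 2], b₁ = [1, 2, 3], a₂ = [1, 3], b₂ = [2, -1, 2].
Each slice is an integer combination of E₁ = a₁b₁ᵀ and E₂ = a₂b₂ᵀ: S₁ = E₁ − 2·E₂, S₂ = E₁ − 3·E₂, S₃ = −2·E₁ − E₂; reading off coefficients, c₁ = [1, 1, -2] and c₂ = [-2, -3, -1].
Hence T = [1, 2] ⊗ [1, 2, 3] ⊗ [1, 1, -2] + [1, 3] ⊗ [2, -1, 2] ⊗ [-2, -3, -1], so rank(T) ≤ 2.
These bounds meet, so rank(T) = 2.
Check entry T[2,2,2] = 13: (2)·(2)·(1) + (3)·(-1)·(-3) = 13.

rank(T) = 2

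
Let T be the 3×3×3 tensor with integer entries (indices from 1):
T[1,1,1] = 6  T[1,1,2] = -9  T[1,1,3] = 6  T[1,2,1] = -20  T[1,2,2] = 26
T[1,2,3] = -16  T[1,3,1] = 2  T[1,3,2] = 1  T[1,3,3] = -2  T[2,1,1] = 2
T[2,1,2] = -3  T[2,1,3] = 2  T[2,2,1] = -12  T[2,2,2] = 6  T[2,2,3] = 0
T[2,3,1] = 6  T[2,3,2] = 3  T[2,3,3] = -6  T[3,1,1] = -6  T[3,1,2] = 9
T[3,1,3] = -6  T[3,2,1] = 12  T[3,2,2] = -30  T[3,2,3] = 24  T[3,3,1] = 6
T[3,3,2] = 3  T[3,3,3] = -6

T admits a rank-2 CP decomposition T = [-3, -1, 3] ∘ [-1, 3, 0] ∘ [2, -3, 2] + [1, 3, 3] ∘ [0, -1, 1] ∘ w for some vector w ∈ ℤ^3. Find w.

w = [2, 1, -2]

Subtract the known terms from T to get the rank-1 residual R = [1, 3, 3] ∘ [0, -1, 1] ∘ w, so R[i,j,k] = a[i]·b[j]·w[k]. Pick indices with nonzero a[1]·b[2] = (1)·(-1) = -1. Only the fibre through (1,2,·) is needed: R[1,2,:] = T[1,2,:] − Σₗ aₗ[1]bₗ[2]cₗ = [-20, 26, -16] − (-3)·(3)·[2, -3, 2] = [-2, -1, 2]. Then w[k] = R[1,2,k] / -1 for each k, giving w = [-2, -1, 2] / -1 = [2, 1, -2].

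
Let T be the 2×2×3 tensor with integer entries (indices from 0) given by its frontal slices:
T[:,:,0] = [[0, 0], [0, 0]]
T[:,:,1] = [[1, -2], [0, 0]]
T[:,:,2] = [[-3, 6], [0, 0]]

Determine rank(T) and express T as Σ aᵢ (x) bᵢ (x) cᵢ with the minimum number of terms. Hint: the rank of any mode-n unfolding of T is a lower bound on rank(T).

rank(T) = 1

Lower bound: T ≠ 0 (e.g. T[0,0,1] = 1), so rank(T) ≥ 1.
Upper bound: the mode-1 fibre T[:,0,1] = [1, 0] gives a = [1, 0] (primitive direction); the mode-2 fibre T[0,:,1] = [1, -2] gives b = [1, -2]; then c[k] = T[0,0,k] / (a[0]·b[0]) = [0, 1, -3] / 1 = [0, 1, -3].
Expanding [1, 0] (x) [1, -2] (x) [0, 1, -3] reproduces all 12 entries of T, so T = [1, 0] (x) [1, -2] (x) [0, 1, -3] and rank(T) ≤ 1.
These bounds meet, so rank(T) = 1.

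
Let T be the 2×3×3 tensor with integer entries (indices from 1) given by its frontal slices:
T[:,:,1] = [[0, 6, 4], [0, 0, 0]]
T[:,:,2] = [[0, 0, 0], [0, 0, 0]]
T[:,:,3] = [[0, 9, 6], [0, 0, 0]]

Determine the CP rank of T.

1

Lower bound: T ≠ 0 (e.g. T[1,2,1] = 6), so rank(T) ≥ 1.
Upper bound: if T = a ⊗ b ⊗ c then every fibre of T is a multiple of the corresponding factor, so read the factors off the fibres through the nonzero entry T[1,2,1] = 6.
The mode-1 fibre T[:,2,1] = [6, 0] gives a = [1, 0] (primitive direction); the mode-2 fibre T[1,:,1] = [0, 6, 4] gives b = [0, 3, 2]; then c[k] = T[1,2,k] / (a[1]·b[2]) = [6, 0, 9] / 3 = [2, 0, 3].
Expanding [1, 0] ⊗ [0, 3, 2] ⊗ [2, 0, 3] reproduces all 18 entries of T, so T = [1, 0] ⊗ [0, 3, 2] ⊗ [2, 0, 3] and rank(T) ≤ 1.
These bounds meet, so rank(T) = 1.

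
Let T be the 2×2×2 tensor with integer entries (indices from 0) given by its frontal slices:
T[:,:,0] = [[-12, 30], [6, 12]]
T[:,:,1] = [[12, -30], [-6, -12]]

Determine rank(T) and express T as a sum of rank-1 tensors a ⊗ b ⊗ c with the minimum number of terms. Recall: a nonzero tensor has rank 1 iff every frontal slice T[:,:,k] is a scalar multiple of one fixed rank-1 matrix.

Lower bound: in the mode-1 unfolding of T (rows indexed by i, columns by (j,k)) the 2×2 minor on rows i ∈ {0, 1}, columns (j,k) ∈ {(0,0), (1,0)} is det [[-12, 30], [6, 12]] = -324 ≠ 0, so that unfolding has rank ≥ 2 and hence rank(T) ≥ 2 (CP rank is at least every unfolding rank, though it can be larger).
Upper bound: T[:,:,k] = c[k]·M for every slice, with c = (1, -1) and M = [[-12, 30], [6, 12]] (rows i, columns j).
Splitting M by its rows (i = 0, 1), M = (1, 0)(-12, 30)ᵀ + (0, 1)(6, 12)ᵀ.
Hence T = (1, 0) ⊗ (-12, 30) ⊗ (1, -1) + (0, 1) ⊗ (6, 12) ⊗ (1, -1), so rank(T) ≤ 2.
These bounds meet, so rank(T) = 2.

rank(T) = 2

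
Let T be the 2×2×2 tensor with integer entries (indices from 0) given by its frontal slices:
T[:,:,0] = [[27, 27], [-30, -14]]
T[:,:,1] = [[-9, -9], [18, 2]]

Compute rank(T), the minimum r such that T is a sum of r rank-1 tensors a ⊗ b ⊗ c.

2

Lower bound: the mode-3 unfolding of T (rows indexed by k, columns by (i,j) = (0,0), (0,1), (1,0), (1,1)) is [[27, 27, -30, -14], [-9, -9, 18, 2]].
There the 2×2 minor on rows k ∈ {0, 1}, columns (i,j) ∈ {(0,0), (1,0)} is det [[27, -30], [-9, 18]] = 216 ≠ 0, so this unfolding has rank ≥ 2; CP rank is at least every unfolding rank, so rank(T) ≥ 2. (Flattening ranks never certify an upper bound on CP rank; for that we must actually write T with 2 rank-1 terms.)
Upper bound — finding two terms. Write S_k = T[:,:,k] for the frontal slices: S₀ = [[27, 27], [-30, -14]], S₁ = [[-9, -9], [18, 2]].
If T = a₁ ⊗ b₁ ⊗ c₁ + a₂ ⊗ b₂ ⊗ c₂ then each S_k = c₁[k]·a₁b₁ᵀ + c₂[k]·a₂b₂ᵀ. S₀ and S₁ are linearly independent, so a₁b₁ᵀ and a₂b₂ᵀ must span the same plane of matrices: they are the rank-1 matrices of the form x·S₀ + y·S₁.
det(x·S₀ + y·S₁) is 432·x² − 576·xy + 144·y² = 144·(3·x − y)(x − y), vanishing at (x:y) = (1:3) and (1:1).
M₁ = S₀ + 3·S₁ = [[0, 0], [24, -8]] = 8·(0, 1)(3, -1)ᵀ and M₂ = S₀ + S₁ = [[18, 18], [-12, -12]] = 6·(3, -2)(1, 1)ᵀ, so take a₁ = (0, 1), b₁ = (3, -1), a₂ = (3, -2), b₂ = (1, 1).
Each slice is an integer combination of E₁ = a₁b₁ᵀ and E₂ = a₂b₂ᵀ: S₀ = −4·E₁ + 9·E₂, S₁ = 4·E₁ − 3·E₂; reading off coefficients, c₁ = (-4, 4) and c₂ = (9, -3).
Hence T = (0, 1) ⊗ (3, -1) ⊗ (-4, 4) + (3, -2) ⊗ (1, 1) ⊗ (9, -3), so rank(T) ≤ 2.
These bounds meet, so rank(T) = 2.
Check entry T[1,0,0] = -30: (1)·(3)·(-4) + (-2)·(1)·(9) = -30.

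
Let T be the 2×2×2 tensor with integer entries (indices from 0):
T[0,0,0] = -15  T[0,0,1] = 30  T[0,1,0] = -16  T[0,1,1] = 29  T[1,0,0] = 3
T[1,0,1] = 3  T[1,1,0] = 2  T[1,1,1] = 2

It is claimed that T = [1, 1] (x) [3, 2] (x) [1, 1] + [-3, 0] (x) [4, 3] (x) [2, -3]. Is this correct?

Reconstruct entry (0,0,0) from the claimed factors: Σₗ aₗ[0]bₗ[0]cₗ[0] = (1)·(3)·(1) + (-3)·(4)·(2) = -21, but T[0,0,0] = -15. The claim is false.

No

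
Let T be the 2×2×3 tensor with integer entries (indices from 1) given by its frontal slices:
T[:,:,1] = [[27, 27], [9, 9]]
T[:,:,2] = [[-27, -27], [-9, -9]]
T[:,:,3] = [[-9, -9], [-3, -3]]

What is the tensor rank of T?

Lower bound: T ≠ 0 (e.g. T[1,1,1] = 27), so rank(T) ≥ 1.
Upper bound: if T = a (x) b (x) c then every fibre of T is a multiple of the corresponding factor, so read the factors off the fibres through the nonzero entry T[1,1,1] = 27.
The mode-1 fibre T[:,1,1] = [27, 9] gives a = (3, 1) (primitive direction); the mode-2 fibre T[1,:,1] = [27, 27] gives b = (1, 1); then c[k] = T[1,1,k] / (a[1]·b[1]) = [27, -27, -9] / 3 = (9, -9, -3).
Expanding (3, 1) (x) (1, 1) (x) (9, -9, -3) reproduces all 12 entries of T, so T = (3, 1) (x) (1, 1) (x) (9, -9, -3) and rank(T) ≤ 1.
These bounds meet, so rank(T) = 1.

1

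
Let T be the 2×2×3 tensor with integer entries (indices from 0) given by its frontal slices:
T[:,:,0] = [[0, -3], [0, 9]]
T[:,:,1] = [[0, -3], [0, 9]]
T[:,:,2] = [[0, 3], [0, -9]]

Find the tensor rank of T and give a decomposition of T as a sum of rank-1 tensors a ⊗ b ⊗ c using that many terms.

rank(T) = 1

Lower bound: T ≠ 0 (e.g. T[0,1,0] = -3), so rank(T) ≥ 1.
Upper bound: if T = a ⊗ b ⊗ c then every fibre of T is a multiple of the corresponding factor, so read the factors off the fibres through the nonzero entry T[0,1,0] = -3.
The mode-1 fibre T[:,1,0] = [-3, 9] gives a = [1, -3] (primitive direction); the mode-2 fibre T[0,:,0] = [0, -3] gives b = [0, 1]; then c[k] = T[0,1,k] / (a[0]·b[1]) = [-3, -3, 3] / 1 = [-3, -3, 3].
Expanding [1, -3] ⊗ [0, 1] ⊗ [-3, -3, 3] reproduces all 12 entries of T, so T = [1, -3] ⊗ [0, 1] ⊗ [-3, -3, 3] and rank(T) ≤ 1.
These bounds meet, so rank(T) = 1.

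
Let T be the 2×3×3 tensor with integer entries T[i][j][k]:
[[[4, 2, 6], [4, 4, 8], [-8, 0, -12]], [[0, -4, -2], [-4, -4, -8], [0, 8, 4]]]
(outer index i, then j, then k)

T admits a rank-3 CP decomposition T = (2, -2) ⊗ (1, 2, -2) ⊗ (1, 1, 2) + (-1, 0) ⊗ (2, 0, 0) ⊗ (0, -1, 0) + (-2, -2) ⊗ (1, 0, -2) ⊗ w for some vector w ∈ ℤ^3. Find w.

Subtract the known terms from T to get the rank-1 residual R = (-2, -2) ⊗ (1, 0, -2) ⊗ w, so R[i,j,k] = a[i]·b[j]·w[k]. Pick indices with nonzero a[0]·b[0] = (-2)·(1) = -2. Only the fibre through (0,0,·) is needed: R[0,0,:] = T[0,0,:] − Σₗ aₗ[0]bₗ[0]cₗ = [4, 2, 6] − (2)·(1)·(1, 1, 2) − (-1)·(2)·(0, -1, 0) = [2, -2, 2]. Then w[k] = R[0,0,k] / -2 for each k, giving w = [2, -2, 2] / -2 = (-1, 1, -1).

w = (-1, 1, -1)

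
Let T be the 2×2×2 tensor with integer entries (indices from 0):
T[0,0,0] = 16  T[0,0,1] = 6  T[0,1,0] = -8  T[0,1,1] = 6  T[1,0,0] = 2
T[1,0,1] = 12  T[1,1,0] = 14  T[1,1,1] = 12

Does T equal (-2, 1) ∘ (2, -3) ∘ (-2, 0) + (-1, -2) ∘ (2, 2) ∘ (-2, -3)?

Reconstruct entry (0,0,0) from the claimed factors: Σₗ aₗ[0]bₗ[0]cₗ[0] = (-2)·(2)·(-2) + (-1)·(2)·(-2) = 12, but T[0,0,0] = 16. The claim is false.

No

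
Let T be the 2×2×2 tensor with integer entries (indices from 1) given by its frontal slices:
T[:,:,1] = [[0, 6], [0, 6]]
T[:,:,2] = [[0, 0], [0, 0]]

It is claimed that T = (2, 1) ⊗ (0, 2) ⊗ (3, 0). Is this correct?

Reconstruct entry (1,2,1) from the claimed factors: Σₗ aₗ[1]bₗ[2]cₗ[1] = (2)·(2)·(3) = 12, but T[1,2,1] = 6. The claim is false.

No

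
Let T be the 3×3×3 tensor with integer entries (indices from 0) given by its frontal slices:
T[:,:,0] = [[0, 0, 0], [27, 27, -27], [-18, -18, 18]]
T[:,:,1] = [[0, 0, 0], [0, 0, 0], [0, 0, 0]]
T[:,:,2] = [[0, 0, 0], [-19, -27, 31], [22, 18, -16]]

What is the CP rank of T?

2

Lower bound: in the mode-3 unfolding of T (rows indexed by k, columns by (i,j)) the 2×2 minor on rows k ∈ {0, 2}, columns (i,j) ∈ {(1,0), (1,1)} is det [[27, 27], [-19, -27]] = -216 ≠ 0, so that unfolding has rank ≥ 2 and hence rank(T) ≥ 2 (CP rank is at least every unfolding rank, though it can be larger).
Upper bound: with S_k = T[:,:,k], the two rank-1 terms a₁b₁ᵀ, a₂b₂ᵀ are the rank-1 members of the pencil x·S₀ + y·S₂.
The 2×2 minor of x·S₀ + y·S₂ on rows {1,2}, columns {0,1} is −252·xy + 252·y² = (-252)·(x − y)(y), vanishing at (x:y) = (1:1) and (1:0).
M₁ = S₀ + S₂ = [[0, 0, 0], [8, 0, 4], [4, 0, 2]] = 2·[0, 2, 1][2, 0, 1]ᵀ and M₂ = S₀ = [[0, 0, 0], [27, 27, -27], [-18, -18, 18]] = 9·[0, 3, -2][1, 1, -1]ᵀ, so take a₁ = [0, 2, 1], b₁ = [2, 0, 1], a₂ = [0, 3, -2], b₂ = [1, 1, -1].
Each slice is an integer combination of E₁ = a₁b₁ᵀ and E₂ = a₂b₂ᵀ: S₀ = 9·E₂, S₁ = 0, S₂ = 2·E₁ − 9·E₂; reading off coefficients, c₁ = [0, 0, 2] and c₂ = [9, 0, -9].
Hence T = [0, 2, 1] ⊗ [2, 0, 1] ⊗ [0, 0, 2] + [0, 3, -2] ⊗ [1, 1, -1] ⊗ [9, 0, -9], so rank(T) ≤ 2.
These bounds meet, so rank(T) = 2.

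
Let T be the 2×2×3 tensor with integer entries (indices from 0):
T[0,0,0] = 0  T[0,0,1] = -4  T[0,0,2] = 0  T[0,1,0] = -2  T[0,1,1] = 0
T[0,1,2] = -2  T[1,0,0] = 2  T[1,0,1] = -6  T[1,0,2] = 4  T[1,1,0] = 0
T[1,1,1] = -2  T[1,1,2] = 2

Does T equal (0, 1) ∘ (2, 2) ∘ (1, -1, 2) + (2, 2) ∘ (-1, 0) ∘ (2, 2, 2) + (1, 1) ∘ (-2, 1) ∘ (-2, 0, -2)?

Yes

Reconstruct entrywise from the claimed factors. For example, T[1,0,2] = 4 and Σₗ aₗ[1]bₗ[0]cₗ[2] = (1)·(2)·(2) + (2)·(-1)·(2) + (1)·(-2)·(-2) = 4; checking all 12 entries, every one matches. The claim holds.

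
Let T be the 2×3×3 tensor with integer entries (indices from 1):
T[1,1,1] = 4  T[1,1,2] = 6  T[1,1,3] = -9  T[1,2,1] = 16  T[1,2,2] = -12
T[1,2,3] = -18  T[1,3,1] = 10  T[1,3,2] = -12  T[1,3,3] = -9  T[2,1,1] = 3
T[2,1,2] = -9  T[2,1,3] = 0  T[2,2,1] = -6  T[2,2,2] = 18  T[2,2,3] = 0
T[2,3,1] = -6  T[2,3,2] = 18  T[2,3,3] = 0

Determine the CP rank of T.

2

Lower bound: in the mode-2 unfolding of T (rows indexed by j, columns by (i,k)) the 2×2 minor on rows j ∈ {1, 2}, columns (i,k) ∈ {(1,1), (1,2)} is det [[4, 6], [16, -12]] = -144 ≠ 0, so that unfolding has rank ≥ 2 and hence rank(T) ≥ 2 (CP rank is at least every unfolding rank, though it can be larger).
Upper bound: with S_k = T[:,:,k], the two rank-1 terms a₁b₁ᵀ, a₂b₂ᵀ are the rank-1 members of the pencil x·S₁ + y·S₂.
The 2×2 minor of x·S₁ + y·S₂ on rows {1,2}, columns {1,2} is −72·x² + 216·xy = (-72)·(x − 3·y)(x), vanishing at (x:y) = (3:1) and (0:1).
M₁ = 3·S₁ + S₂ = [[18, 36, 18], [0, 0, 0]] = 18·(1, 0)(1, 2, 1)ᵀ and M₂ = S₂ = [[6, -12, -12], [-9, 18, 18]] = 3·(2, -3)(1, -2, -2)ᵀ, so take a₁ = (1, 0), b₁ = (1, 2, 1), a₂ = (2, -3), b₂ = (1, -2, -2).
Each slice is an integer combination of E₁ = a₁b₁ᵀ and E₂ = a₂b₂ᵀ: S₁ = 6·E₁ − E₂, S₂ = 3·E₂, S₃ = −9·E₁; reading off coefficients, c₁ = (6, 0, -9) and c₂ = (-1, 3, 0).
Hence T = (1, 0) ⊗ (1, 2, 1) ⊗ (6, 0, -9) + (2, -3) ⊗ (1, -2, -2) ⊗ (-1, 3, 0), so rank(T) ≤ 2.
These bounds meet, so rank(T) = 2.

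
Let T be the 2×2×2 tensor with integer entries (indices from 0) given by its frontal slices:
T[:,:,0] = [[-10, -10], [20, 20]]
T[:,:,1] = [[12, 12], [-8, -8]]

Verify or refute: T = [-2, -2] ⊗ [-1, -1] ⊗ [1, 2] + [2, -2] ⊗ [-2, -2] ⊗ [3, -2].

No

Reconstruct entry (1,0,0) from the claimed factors: Σₗ aₗ[1]bₗ[0]cₗ[0] = (-2)·(-1)·(1) + (-2)·(-2)·(3) = 14, but T[1,0,0] = 20. The claim is false.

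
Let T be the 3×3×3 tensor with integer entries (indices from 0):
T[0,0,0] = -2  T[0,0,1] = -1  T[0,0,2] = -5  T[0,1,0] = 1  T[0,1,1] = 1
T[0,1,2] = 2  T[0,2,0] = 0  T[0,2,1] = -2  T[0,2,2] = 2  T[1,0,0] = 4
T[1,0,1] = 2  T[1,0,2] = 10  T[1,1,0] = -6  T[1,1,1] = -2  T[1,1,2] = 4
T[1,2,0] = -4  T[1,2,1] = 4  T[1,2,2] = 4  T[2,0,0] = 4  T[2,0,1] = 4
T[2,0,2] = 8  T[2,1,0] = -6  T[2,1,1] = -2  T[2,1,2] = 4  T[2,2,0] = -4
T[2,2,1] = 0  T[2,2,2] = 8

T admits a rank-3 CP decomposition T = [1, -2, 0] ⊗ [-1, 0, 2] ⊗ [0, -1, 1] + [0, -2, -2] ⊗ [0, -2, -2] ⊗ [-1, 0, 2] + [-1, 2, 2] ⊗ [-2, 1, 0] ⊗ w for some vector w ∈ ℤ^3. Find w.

w = [-1, -1, -2]

Subtract the known terms from T to get the rank-1 residual R = [-1, 2, 2] ⊗ [-2, 1, 0] ⊗ w, so R[i,j,k] = a[i]·b[j]·w[k]. Pick indices with nonzero a[0]·b[0] = (-1)·(-2) = 2. Only the fibre through (0,0,·) is needed: R[0,0,:] = T[0,0,:] − Σₗ aₗ[0]bₗ[0]cₗ = [-2, -1, -5] − (1)·(-1)·[0, -1, 1] − (0)·(0)·[-1, 0, 2] = [-2, -2, -4]. Then w[k] = R[0,0,k] / 2 for each k, giving w = [-2, -2, -4] / 2 = [-1, -1, -2].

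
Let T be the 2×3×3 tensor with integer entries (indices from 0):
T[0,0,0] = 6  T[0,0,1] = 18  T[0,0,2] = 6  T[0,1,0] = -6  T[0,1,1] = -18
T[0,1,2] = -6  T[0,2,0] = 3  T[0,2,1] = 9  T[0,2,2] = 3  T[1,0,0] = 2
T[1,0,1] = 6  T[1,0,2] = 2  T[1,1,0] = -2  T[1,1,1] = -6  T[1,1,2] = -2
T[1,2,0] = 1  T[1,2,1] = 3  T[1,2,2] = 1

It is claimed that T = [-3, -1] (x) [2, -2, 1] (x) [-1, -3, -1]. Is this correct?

Reconstruct entrywise from the claimed factors. For example, T[1,2,2] = 1 and Σₗ aₗ[1]bₗ[2]cₗ[2] = (-1)·(1)·(-1) = 1; checking all 18 entries, every one matches. The claim holds.

Yes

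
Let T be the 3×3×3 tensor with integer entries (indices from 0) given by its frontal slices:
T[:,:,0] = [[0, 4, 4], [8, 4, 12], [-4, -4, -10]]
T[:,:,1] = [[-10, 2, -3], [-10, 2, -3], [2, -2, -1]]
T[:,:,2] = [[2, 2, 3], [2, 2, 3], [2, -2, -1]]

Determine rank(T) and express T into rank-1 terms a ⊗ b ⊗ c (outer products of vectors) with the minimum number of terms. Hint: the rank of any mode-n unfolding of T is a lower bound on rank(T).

rank(T) = 3

Lower bound: in the mode-3 unfolding of T (rows indexed by k, columns by (i,j)) the 3×3 minor on rows k ∈ {0, 1, 2}, columns (i,j) ∈ {(0,0), (0,1), (1,0)} is det [[0, 4, 8], [-10, 2, -10], [2, 2, 2]] = -192 ≠ 0, so that unfolding has rank ≥ 3 and hence rank(T) ≥ 3 (CP rank is at least every unfolding rank, though it can be larger).
Upper bound: T is a sum of 3 rank-1 terms, T = [0, 1, -1] ⊗ [1, 0, 1] ⊗ [8, 0, 0] + [1, 1, -1] ⊗ [2, -2, -1] ⊗ [-2, -1, -1] + [1, 1, 0] ⊗ [2, 0, 1] ⊗ [2, -4, 2] (written with every a and b primitive with positive leading entry and the scale carried by c; CP decompositions are not unique, and this one is verified by expanding entrywise), so rank(T) ≤ 3.
These bounds meet, so rank(T) = 3.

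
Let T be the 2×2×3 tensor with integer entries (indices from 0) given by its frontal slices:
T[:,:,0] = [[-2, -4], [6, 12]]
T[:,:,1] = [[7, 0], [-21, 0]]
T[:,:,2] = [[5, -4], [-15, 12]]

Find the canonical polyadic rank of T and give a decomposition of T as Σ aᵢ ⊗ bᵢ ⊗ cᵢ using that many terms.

rank(T) = 2

Lower bound: the mode-3 unfolding of T (rows indexed by k, columns by (i,j) = (0,0), (0,1), (1,0), (1,1)) is [[-2, -4, 6, 12], [7, 0, -21, 0], [5, -4, -15, 12]].
There the 2×2 minor on rows k ∈ {0, 1}, columns (i,j) ∈ {(0,0), (0,1)} is det [[-2, -4], [7, 0]] = 28 ≠ 0, so this unfolding has rank ≥ 2; CP rank is at least every unfolding rank, so rank(T) ≥ 2. (Unfolding ranks only ever bound the CP rank from below — rank(T) can be strictly larger than all of them — so the matching upper bound has to come from an explicit 2-term decomposition.)
Upper bound — finding two terms. Every mode-1 slice of T is a multiple of one matrix: T[i,:,:] = a[i]·M with a = (1, -3) and M = [[-2, 7, 5], [-4, 0, -4]] (rows indexed by j, columns by k). So it suffices to write M as a sum of two rank-1 matrices.
Splitting M by its rows (j = 0, 1), M = (1, 0)(-2, 7, 5)ᵀ + (0, 1)(-4, 0, -4)ᵀ.
Hence T = (1, -3) ⊗ (1, 0) ⊗ (-2, 7, 5) + (1, -3) ⊗ (0, 1) ⊗ (-4, 0, -4), so rank(T) ≤ 2.
These bounds meet, so rank(T) = 2.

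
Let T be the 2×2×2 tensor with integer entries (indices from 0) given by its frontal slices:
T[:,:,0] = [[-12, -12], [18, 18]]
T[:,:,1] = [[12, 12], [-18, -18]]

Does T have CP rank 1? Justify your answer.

If T = a (x) b (x) c then every fibre of T is a multiple of the corresponding factor, so read the factors off the fibres through the nonzero entry T[0,0,0] = -12.
The mode-1 fibre T[:,0,0] = [-12, 18] gives a = [2, -3] (primitive direction); the mode-2 fibre T[0,:,0] = [-12, -12] gives b = [1, 1]; then c[k] = T[0,0,k] / (a[0]·b[0]) = [-12, 12] / 2 = [-6, 6].
Expanding [2, -3] (x) [1, 1] (x) [-6, 6] reproduces all 8 entries of T, so T = [2, -3] (x) [1, 1] (x) [-6, 6] and rank(T) ≤ 1.
Equivalently every frontal slice T[:,:,k] is c[k] times the rank-1 matrix [2, -3] (x) [1, 1]. So T has rank 1 (it is nonzero).

Yes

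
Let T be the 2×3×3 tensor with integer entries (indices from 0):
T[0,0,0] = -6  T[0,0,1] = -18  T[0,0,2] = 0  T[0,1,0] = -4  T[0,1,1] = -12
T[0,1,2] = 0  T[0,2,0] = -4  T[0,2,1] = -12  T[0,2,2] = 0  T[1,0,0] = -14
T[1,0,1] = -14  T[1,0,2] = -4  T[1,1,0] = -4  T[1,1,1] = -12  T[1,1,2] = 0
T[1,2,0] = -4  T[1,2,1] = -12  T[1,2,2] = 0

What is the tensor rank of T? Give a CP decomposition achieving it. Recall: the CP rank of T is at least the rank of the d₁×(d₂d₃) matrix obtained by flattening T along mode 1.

rank(T) = 2

Lower bound: the mode-2 unfolding of T (rows indexed by j, columns by (i,k) = (0,0), (0,1), (0,2), (1,0), (1,1), (1,2)) is [[-6, -18, 0, -14, -14, -4], [-4, -12, 0, -4, -12, 0], [-4, -12, 0, -4, -12, 0]].
There the 2×2 minor on rows j ∈ {0, 1}, columns (i,k) ∈ {(0,0), (1,0)} is det [[-6, -14], [-4, -4]] = -32 ≠ 0, so this unfolding has rank ≥ 2; CP rank is at least every unfolding rank, so rank(T) ≥ 2. (Unfolding ranks only ever bound the CP rank from below — rank(T) can be strictly larger than all of them — so the matching upper bound has to come from an explicit 2-term decomposition.)
Upper bound — finding two terms. Write S_k = T[:,:,k] for the frontal slices: S₀ = [[-6, -4, -4], [-14, -4, -4]], S₁ = [[-18, -12, -12], [-14, -12, -12]], S₂ = [[0, 0, 0], [-4, 0, 0]].
If T = a₁ ⊗ b₁ ⊗ c₁ + a₂ ⊗ b₂ ⊗ c₂ then each S_k = c₁[k]·a₁b₁ᵀ + c₂[k]·a₂b₂ᵀ. S₀ and S₁ are linearly independent, so a₁b₁ᵀ and a₂b₂ᵀ must span the same plane of matrices: they are the rank-1 matrices of the form x·S₀ + y·S₁.
The 2×2 minor of x·S₀ + y·S₁ on rows {0,1}, columns {0,1} is −32·x² − 80·xy + 48·y² = (-16)·(x + 3·y)(2·x − y), vanishing at (x:y) = (3:-1) and (1:2).
M₁ = 3·S₀ − S₁ = [[0, 0, 0], [-28, 0, 0]] = (-28)·[0, 1][1, 0, 0]ᵀ and M₂ = S₀ + 2·S₁ = [[-42, -28, -28], [-42, -28, -28]] = (-14)·[1, 1][3, 2, 2]ᵀ, so take a₁ = [0, 1], b₁ = [1, 0, 0], a₂ = [1, 1], b₂ = [3, 2, 2].
Each slice is an integer combination of E₁ = a₁b₁ᵀ and E₂ = a₂b₂ᵀ: S₀ = −8·E₁ − 2·E₂, S₁ = 4·E₁ − 6·E₂, S₂ = −4·E₁; reading off coefficients, c₁ = [-8, 4, -4] and c₂ = [-2, -6, 0].
Hence T = [0, 1] ⊗ [1, 0, 0] ⊗ [-8, 4, -4] + [1, 1] ⊗ [3, 2, 2] ⊗ [-2, -6, 0], so rank(T) ≤ 2.
These bounds meet, so rank(T) = 2.
Check entry T[1,0,0] = -14: (1)·(1)·(-8) + (1)·(3)·(-2) = -14.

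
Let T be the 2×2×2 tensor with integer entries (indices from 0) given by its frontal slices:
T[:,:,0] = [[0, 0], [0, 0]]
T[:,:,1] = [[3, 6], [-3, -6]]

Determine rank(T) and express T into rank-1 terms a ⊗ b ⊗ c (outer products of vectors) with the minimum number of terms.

Lower bound: T ≠ 0 (e.g. T[0,0,1] = 3), so rank(T) ≥ 1.
Upper bound: if T = a ⊗ b ⊗ c then every fibre of T is a multiple of the corresponding factor, so read the factors off the fibres through the nonzero entry T[0,0,1] = 3.
The mode-1 fibre T[:,0,1] = [3, -3] gives a = [1, -1] (primitive direction); the mode-2 fibre T[0,:,1] = [3, 6] gives b = [1, 2]; then c[k] = T[0,0,k] / (a[0]·b[0]) = [0, 3] / 1 = [0, 3].
Expanding [1, -1] ⊗ [1, 2] ⊗ [0, 3] reproduces all 8 entries of T, so T = [1, -1] ⊗ [1, 2] ⊗ [0, 3] and rank(T) ≤ 1.
These bounds meet, so rank(T) = 1.

rank(T) = 1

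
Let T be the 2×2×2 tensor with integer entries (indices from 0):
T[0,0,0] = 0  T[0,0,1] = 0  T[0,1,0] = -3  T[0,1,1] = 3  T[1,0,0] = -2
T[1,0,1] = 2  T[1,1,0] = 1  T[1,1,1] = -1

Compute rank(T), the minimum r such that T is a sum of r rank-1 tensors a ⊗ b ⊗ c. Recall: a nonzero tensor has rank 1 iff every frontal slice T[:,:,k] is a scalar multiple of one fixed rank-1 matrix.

2

Lower bound: the mode-2 unfolding of T (rows indexed by j, columns by (i,k) = (0,0), (0,1), (1,0), (1,1)) is [[0, 0, -2, 2], [-3, 3, 1, -1]].
There the 2×2 minor on rows j ∈ {0, 1}, columns (i,k) ∈ {(0,0), (1,0)} is det [[0, -2], [-3, 1]] = -6 ≠ 0, so this unfolding has rank ≥ 2; CP rank is at least every unfolding rank, so rank(T) ≥ 2. (Unfolding ranks only ever bound the CP rank from below — rank(T) can be strictly larger than all of them — so the matching upper bound has to come from an explicit 2-term decomposition.)
Upper bound — finding two terms. Every mode-3 slice of T is a multiple of one matrix: T[:,:,k] = c[k]·M with c = [1, -1] and M = [[0, -3], [-2, 1]] (rows indexed by i, columns by j). So it suffices to write M as a sum of two rank-1 matrices.
Splitting M by its rows (i = 0, 1), M = [1, 0][0, -3]ᵀ + [0, 1][-2, 1]ᵀ.
Hence T = [1, 0] ⊗ [0, -3] ⊗ [1, -1] + [0, 1] ⊗ [-2, 1] ⊗ [1, -1], so rank(T) ≤ 2.
These bounds meet, so rank(T) = 2.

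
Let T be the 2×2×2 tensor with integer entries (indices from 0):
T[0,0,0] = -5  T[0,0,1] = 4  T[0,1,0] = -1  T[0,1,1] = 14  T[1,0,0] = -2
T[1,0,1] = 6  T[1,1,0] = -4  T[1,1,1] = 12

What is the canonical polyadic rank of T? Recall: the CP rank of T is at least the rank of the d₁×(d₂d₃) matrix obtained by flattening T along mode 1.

2

Lower bound: in the mode-1 unfolding of T (rows indexed by i, columns by (j,k)) the 2×2 minor on rows i ∈ {0, 1}, columns (j,k) ∈ {(0,0), (0,1)} is det [[-5, 4], [-2, 6]] = -22 ≠ 0, so that unfolding has rank ≥ 2 and hence rank(T) ≥ 2 (CP rank is at least every unfolding rank, though it can be larger).
Upper bound: with S_k = T[:,:,k], the two rank-1 terms a₁b₁ᵀ, a₂b₂ᵀ are the rank-1 members of the pencil x·S₀ + y·S₁.
det(x·S₀ + y·S₁) is 18·x² − 42·xy − 36·y² = 6·(x − 3·y)(3·x + 2·y), vanishing at (x:y) = (3:1) and (2:-3).
M₁ = 3·S₀ + S₁ = [[-11, 11], [0, 0]] = (-11)·[1, 0][1, -1]ᵀ and M₂ = 2·S₀ − 3·S₁ = [[-22, -44], [-22, -44]] = (-22)·[1, 1][1, 2]ᵀ, so take a₁ = [1, 0], b₁ = [1, -1], a₂ = [1, 1], b₂ = [1, 2].
Each slice is an integer combination of E₁ = a₁b₁ᵀ and E₂ = a₂b₂ᵀ: S₀ = −3·E₁ − 2·E₂, S₁ = −2·E₁ + 6·E₂; reading off coefficients, c₁ = [-3, -2] and c₂ = [-2, 6].
Hence T = [1, 0] ∘ [1, -1] ∘ [-3, -2] + [1, 1] ∘ [1, 2] ∘ [-2, 6], so rank(T) ≤ 2.
These bounds meet, so rank(T) = 2.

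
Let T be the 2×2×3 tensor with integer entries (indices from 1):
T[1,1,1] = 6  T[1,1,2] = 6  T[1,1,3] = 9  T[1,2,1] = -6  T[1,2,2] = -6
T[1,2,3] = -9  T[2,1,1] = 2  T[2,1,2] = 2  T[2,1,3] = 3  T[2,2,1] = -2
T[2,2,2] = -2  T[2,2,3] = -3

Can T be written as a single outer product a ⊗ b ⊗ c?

The mode-1 fibre T[:,1,1] = [6, 2] gives a = (3, 1) (primitive direction); the mode-2 fibre T[1,:,1] = [6, -6] gives b = (1, -1); then c[k] = T[1,1,k] / (a[1]·b[1]) = [6, 6, 9] / 3 = (2, 2, 3).
Expanding (3, 1) ⊗ (1, -1) ⊗ (2, 2, 3) reproduces all 12 entries of T, so T = (3, 1) ⊗ (1, -1) ⊗ (2, 2, 3) and rank(T) ≤ 1.
Equivalently every frontal slice T[:,:,k] is c[k] times the rank-1 matrix (3, 1) ⊗ (1, -1). So T has rank 1 (it is nonzero).

Yes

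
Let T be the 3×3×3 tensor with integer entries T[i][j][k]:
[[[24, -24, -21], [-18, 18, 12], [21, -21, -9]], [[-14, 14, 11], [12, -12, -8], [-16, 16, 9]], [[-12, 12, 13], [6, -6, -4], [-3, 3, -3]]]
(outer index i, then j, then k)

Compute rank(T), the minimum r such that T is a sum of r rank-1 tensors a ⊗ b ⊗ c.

2

Lower bound: the mode-2 unfolding of T (rows indexed by j, columns by (i,k) = (0,0), (0,1), (0,2), (1,0), (1,1), (1,2), (2,0), (2,1), (2,2)) is [[24, -24, -21, -14, 14, 11, -12, 12, 13], [-18, 18, 12, 12, -12, -8, 6, -6, -4], [21, -21, -9, -16, 16, 9, -3, 3, -3]].
There the 2×2 minor on rows j ∈ {0, 1}, columns (i,k) ∈ {(0,0), (0,2)} is det [[24, -21], [-18, 12]] = -90 ≠ 0, so this unfolding has rank ≥ 2; CP rank is at least every unfolding rank, so rank(T) ≥ 2. (Flattening ranks never certify an upper bound on CP rank; for that we must actually write T with 2 rank-1 terms.)
Upper bound — finding two terms. Write S_k = T[:,:,k] for the frontal slices: S₀ = [[24, -18, 21], [-14, 12, -16], [-12, 6, -3]], S₁ = [[-24, 18, -21], [14, -12, 16], [12, -6, 3]], S₂ = [[-21, 12, -9], [11, -8, 9], [13, -4, -3]].
If T = a₁ ⊗ b₁ ⊗ c₁ + a₂ ⊗ b₂ ⊗ c₂ then each S_k = c₁[k]·a₁b₁ᵀ + c₂[k]·a₂b₂ᵀ. S₀ and S₂ are linearly independent, so a₁b₁ᵀ and a₂b₂ᵀ must span the same plane of matrices: they are the rank-1 matrices of the form x·S₀ + y·S₂.
The 2×2 minor of x·S₀ + y·S₂ on rows {0,1}, columns {0,1} is 36·x² − 78·xy + 36·y² = 6·(2·x − 3·y)(3·x − 2·y), vanishing at (x:y) = (3:2) and (2:3).
M₁ = 3·S₀ + 2·S₂ = [[30, -30, 45], [-20, 20, -30], [-10, 10, -15]] = 5·[3, -2, -1][2, -2, 3]ᵀ and M₂ = 2·S₀ + 3·S₂ = [[-15, 0, 15], [5, 0, -5], [15, 0, -15]] = (-5)·[3, -1, -3][1, 0, -1]ᵀ, so take a₁ = [3, -2, -1], b₁ = [2, -2, 3], a₂ = [3, -1, -3], b₂ = [1, 0, -1].
Each slice is an integer combination of E₁ = a₁b₁ᵀ and E₂ = a₂b₂ᵀ: S₀ = 3·E₁ + 2·E₂, S₁ = −3·E₁ − 2·E₂, S₂ = −2·E₁ − 3·E₂; reading off coefficients, c₁ = [3, -3, -2] and c₂ = [2, -2, -3].
Hence T = [3, -2, -1] ⊗ [2, -2, 3] ⊗ [3, -3, -2] + [3, -1, -3] ⊗ [1, 0, -1] ⊗ [2, -2, -3], so rank(T) ≤ 2.
These bounds meet, so rank(T) = 2.
Check entry T[1,1,1] = -12: (-2)·(-2)·(-3) + (-1)·(0)·(-2) = -12.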